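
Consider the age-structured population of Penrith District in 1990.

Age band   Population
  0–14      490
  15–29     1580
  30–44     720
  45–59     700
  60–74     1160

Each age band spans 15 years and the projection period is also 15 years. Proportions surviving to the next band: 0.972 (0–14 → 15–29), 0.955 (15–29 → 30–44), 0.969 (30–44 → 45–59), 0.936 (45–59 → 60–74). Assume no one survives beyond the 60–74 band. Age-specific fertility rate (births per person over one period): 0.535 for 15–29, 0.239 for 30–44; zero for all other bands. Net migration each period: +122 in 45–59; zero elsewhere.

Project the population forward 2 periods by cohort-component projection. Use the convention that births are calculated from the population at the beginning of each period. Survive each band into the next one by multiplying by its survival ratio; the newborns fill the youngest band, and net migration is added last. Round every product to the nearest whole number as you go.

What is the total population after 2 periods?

Call the bands 1 to 5, youngest first.
Period 1.
Births: 1580 * 0.535 = 845, 720 * 0.239 = 172 → 1017
Band 2: 490 * 0.972 = 476
Band 3: 1580 * 0.955 = 1509
Band 4: 720 * 0.969 = 698
Band 5: 700 * 0.936 = 655
Net migration: Band 4 + 122 → 820
Population now: 0–14=1017, 15–29=476, 30–44=1509, 45–59=820, 60–74=655
Period 2.
Births: 476 * 0.535 = 255, 1509 * 0.239 = 361 → 616
Band 2: 1017 * 0.972 = 989
Band 3: 476 * 0.955 = 455
Band 4: 1509 * 0.969 = 1462
Band 5: 820 * 0.936 = 768
Net migration: Band 4 + 122 → 1584
Population now: 0–14=616, 15–29=989, 30–44=455, 45–59=1584, 60–74=768
Total after period 2: 616 + 989 + 455 + 1584 + 768 = 4412

4412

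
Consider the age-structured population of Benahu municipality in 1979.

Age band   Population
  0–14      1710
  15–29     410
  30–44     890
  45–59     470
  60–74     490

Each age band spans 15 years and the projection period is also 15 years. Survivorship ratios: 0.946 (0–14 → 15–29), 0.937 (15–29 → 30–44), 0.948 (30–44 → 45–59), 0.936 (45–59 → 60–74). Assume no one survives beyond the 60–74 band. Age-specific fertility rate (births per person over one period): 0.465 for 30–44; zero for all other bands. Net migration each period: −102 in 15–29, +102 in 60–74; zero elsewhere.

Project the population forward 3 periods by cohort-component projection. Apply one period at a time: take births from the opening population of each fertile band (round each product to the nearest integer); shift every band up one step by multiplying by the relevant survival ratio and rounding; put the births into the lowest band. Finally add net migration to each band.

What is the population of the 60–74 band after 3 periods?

[period 1]
Births: 890 * 0.465 = 414
15–29: 1710 * 0.946 = 1618
30–44: 410 * 0.937 = 384
45–59: 890 * 0.948 = 844
60–74: 470 * 0.936 = 440
Net migration: 15–29 − 102 → 1516; 60–74 + 102 → 542
→ [414, 1516, 384, 844, 542]
[period 2]
Births: 384 * 0.465 = 179
15–29: 414 * 0.946 = 392
30–44: 1516 * 0.937 = 1420
45–59: 384 * 0.948 = 364
60–74: 844 * 0.936 = 790
Net migration: 15–29 − 102 → 290; 60–74 + 102 → 892
→ [179, 290, 1420, 364, 892]
[period 3]
Births: 1420 * 0.465 = 660
15–29: 179 * 0.946 = 169
30–44: 290 * 0.937 = 272
45–59: 1420 * 0.948 = 1346
60–74: 364 * 0.936 = 341
Net migration: 15–29 − 102 → 67; 60–74 + 102 → 443
→ [660, 67, 272, 1346, 443]

443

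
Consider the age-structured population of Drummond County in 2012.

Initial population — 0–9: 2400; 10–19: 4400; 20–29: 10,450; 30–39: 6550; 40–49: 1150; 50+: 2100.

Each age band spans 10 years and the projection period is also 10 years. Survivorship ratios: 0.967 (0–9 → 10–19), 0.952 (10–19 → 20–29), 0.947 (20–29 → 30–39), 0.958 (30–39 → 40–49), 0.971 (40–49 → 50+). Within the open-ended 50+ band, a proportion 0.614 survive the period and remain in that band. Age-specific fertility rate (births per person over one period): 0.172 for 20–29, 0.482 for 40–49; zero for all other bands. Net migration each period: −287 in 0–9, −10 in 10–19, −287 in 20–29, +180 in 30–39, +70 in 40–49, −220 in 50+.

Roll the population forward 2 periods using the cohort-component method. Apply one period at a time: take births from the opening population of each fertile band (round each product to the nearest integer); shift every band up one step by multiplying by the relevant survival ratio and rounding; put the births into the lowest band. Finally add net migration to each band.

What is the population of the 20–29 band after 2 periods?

Let group 1 be 0–9 through group 6 = 50+.
Period 1:
Births: 10450 * 0.172 = 1797  |  1150 * 0.482 = 554 — total 2351
Group 2: 2400 * 0.967 = 2321
Group 3: 4400 * 0.952 = 4189
Group 4: 10450 * 0.947 = 9896
Group 5: 6550 * 0.958 = 6275
Group 6: 1150 * 0.971 + 2100 * 0.614 = 1117 + 1289 = 2406
Net migration: Group 1 − 287 → 2064; Group 2 − 10 → 2311; Group 3 − 287 → 3902; Group 4 + 180 → 10076; Group 5 + 70 → 6345; Group 6 − 220 → 2186
Giving 2064 / 2311 / 3902 / 10076 / 6345 / 2186.
Period 2:
Births: 3902 * 0.172 = 671  |  6345 * 0.482 = 3058 — total 3729
Group 2: 2064 * 0.967 = 1996
Group 3: 2311 * 0.952 = 2200
Group 4: 3902 * 0.947 = 3695
Group 5: 10076 * 0.958 = 9653
Group 6: 6345 * 0.971 + 2186 * 0.614 = 6161 + 1342 = 7503
Net migration: Group 1 − 287 → 3442; Group 2 − 10 → 1986; Group 3 − 287 → 1913; Group 4 + 180 → 3875; Group 5 + 70 → 9723; Group 6 − 220 → 7283
Giving 3442 / 1986 / 1913 / 3875 / 9723 / 7283.

1913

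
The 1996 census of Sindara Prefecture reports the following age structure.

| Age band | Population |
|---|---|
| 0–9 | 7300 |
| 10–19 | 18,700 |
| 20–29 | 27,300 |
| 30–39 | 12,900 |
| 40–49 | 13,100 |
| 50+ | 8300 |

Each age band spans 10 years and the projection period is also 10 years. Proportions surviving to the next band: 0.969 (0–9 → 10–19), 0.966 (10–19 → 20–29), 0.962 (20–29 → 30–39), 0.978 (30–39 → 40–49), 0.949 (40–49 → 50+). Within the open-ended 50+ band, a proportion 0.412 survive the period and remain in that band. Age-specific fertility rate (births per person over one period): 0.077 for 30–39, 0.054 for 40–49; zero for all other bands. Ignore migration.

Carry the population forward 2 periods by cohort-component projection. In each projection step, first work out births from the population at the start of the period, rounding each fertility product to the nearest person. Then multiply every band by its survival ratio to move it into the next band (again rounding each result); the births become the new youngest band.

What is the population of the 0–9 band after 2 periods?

Period 1:
Births: 12900 × 0.077 = 993, 13100 × 0.054 = 707 ⇒ total 1700
10–19: 7300 × 0.969 = 7074
20–29: 18700 × 0.966 = 18064
30–39: 27300 × 0.962 = 26263
40–49: 12900 × 0.978 = 12616
50+: 13100 × 0.949 + 8300 × 0.412 = 12432 + 3420 = 15852
→ [1700, 7074, 18064, 26263, 12616, 15852]
Period 2:
Births: 26263 × 0.077 = 2022, 12616 × 0.054 = 681 ⇒ total 2703
10–19: 1700 × 0.969 = 1647
20–29: 7074 × 0.966 = 6833
30–39: 18064 × 0.962 = 17378
40–49: 26263 × 0.978 = 25685
50+: 12616 × 0.949 + 15852 × 0.412 = 11973 + 6531 = 18504
→ [2703, 1647, 6833, 17378, 25685, 18504]

2703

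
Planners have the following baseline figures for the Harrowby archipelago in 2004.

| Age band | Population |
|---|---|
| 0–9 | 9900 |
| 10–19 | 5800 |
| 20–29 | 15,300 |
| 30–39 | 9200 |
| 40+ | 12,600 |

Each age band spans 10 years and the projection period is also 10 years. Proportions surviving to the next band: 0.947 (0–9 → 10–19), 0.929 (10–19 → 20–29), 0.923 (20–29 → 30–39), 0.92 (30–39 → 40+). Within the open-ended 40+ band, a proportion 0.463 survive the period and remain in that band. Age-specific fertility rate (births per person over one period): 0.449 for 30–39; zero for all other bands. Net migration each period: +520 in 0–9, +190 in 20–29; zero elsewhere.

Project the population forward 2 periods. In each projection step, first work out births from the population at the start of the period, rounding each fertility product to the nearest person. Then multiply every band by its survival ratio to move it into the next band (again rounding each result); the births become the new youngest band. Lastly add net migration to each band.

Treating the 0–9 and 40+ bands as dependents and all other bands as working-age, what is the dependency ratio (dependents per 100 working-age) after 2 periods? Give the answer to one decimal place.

143.5

Let band 1 be 0–9 through band 5 = 40+.
Period 1:
Births: 9200 × 0.449 = 4131
Band 2: 9900 × 0.947 = 9375
Band 3: 5800 × 0.929 = 5388
Band 4: 15300 × 0.923 = 14122
Band 5: 9200 × 0.92 + 12600 × 0.463 = 8464 + 5834 = 14298
Net migration: Band 1 + 520 → 4651; Band 3 + 190 → 5578
End of period: [4651, 9375, 5578, 14122, 14298]
Period 2:
Births: 14122 × 0.449 = 6341
Band 2: 4651 × 0.947 = 4404
Band 3: 9375 × 0.929 = 8709
Band 4: 5578 × 0.923 = 5148
Band 5: 14122 × 0.92 + 14298 × 0.463 = 12992 + 6620 = 19612
Net migration: Band 1 + 520 → 6861; Band 3 + 190 → 8899
End of period: [6861, 4404, 8899, 5148, 19612]
Dependents (band 0–9 + band 40+) = 6861 + 19612 = 26473; working-age = 18451; ratio = 26473/18451 × 100 = 143.5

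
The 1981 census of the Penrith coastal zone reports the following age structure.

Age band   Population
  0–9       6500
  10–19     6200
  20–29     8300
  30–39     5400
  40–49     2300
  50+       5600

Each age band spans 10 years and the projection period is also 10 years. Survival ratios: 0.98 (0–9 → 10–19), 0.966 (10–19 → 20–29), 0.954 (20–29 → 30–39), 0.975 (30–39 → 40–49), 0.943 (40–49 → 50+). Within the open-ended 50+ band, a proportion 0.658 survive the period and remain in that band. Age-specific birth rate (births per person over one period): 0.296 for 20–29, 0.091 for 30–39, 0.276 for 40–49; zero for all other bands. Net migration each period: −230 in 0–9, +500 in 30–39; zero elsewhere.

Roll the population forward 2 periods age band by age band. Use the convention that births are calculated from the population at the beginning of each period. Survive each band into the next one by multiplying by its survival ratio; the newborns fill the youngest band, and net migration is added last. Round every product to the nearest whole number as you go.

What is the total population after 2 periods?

Call the groups 1 to 6, youngest first.
After projecting period 1:
Births: 8300 × 0.296 = 2457, 5400 × 0.091 = 491, 2300 × 0.276 = 635 — total 3583
Group 2: 6500 × 0.98 = 6370
Group 3: 6200 × 0.966 = 5989
Group 4: 8300 × 0.954 = 7918
Group 5: 5400 × 0.975 = 5265
Group 6: 2300 × 0.943 + 5600 × 0.658 = 2169 + 3685 = 5854
Net migration: Group 1 − 230 → 3353; Group 4 + 500 → 8418
Giving 3353 / 6370 / 5989 / 8418 / 5265 / 5854.
After projecting period 2:
Births: 5989 × 0.296 = 1773, 8418 × 0.091 = 766, 5265 × 0.276 = 1453 — total 3992
Group 2: 3353 × 0.98 = 3286
Group 3: 6370 × 0.966 = 6153
Group 4: 5989 × 0.954 = 5714
Group 5: 8418 × 0.975 = 8208
Group 6: 5265 × 0.943 + 5854 × 0.658 = 4965 + 3852 = 8817
Net migration: Group 1 − 230 → 3762; Group 4 + 500 → 6214
Giving 3762 / 3286 / 6153 / 6214 / 8208 / 8817.
Total after period 2: 3762 + 3286 + 6153 + 6214 + 8208 + 8817 = 36440

36440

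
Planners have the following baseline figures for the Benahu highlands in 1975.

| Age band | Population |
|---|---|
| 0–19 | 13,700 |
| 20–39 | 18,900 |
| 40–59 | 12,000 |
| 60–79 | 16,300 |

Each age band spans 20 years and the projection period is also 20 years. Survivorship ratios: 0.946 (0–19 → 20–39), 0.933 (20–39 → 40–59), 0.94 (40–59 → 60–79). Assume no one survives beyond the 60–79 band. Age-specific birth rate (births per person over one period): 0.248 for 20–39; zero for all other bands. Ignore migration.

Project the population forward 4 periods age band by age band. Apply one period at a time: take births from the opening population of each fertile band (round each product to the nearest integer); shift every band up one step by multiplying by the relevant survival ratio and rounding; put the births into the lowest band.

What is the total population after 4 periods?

8520

Period 1:
Births: 18900 * 0.248 = 4687
20–39: 13700 * 0.946 = 12960
40–59: 18900 * 0.933 = 17634
60–79: 12000 * 0.94 = 11280
Giving 4687 / 12960 / 17634 / 11280.
Period 2:
Births: 12960 * 0.248 = 3214
20–39: 4687 * 0.946 = 4434
40–59: 12960 * 0.933 = 12092
60–79: 17634 * 0.94 = 16576
Giving 3214 / 4434 / 12092 / 16576.
Period 3:
Births: 4434 * 0.248 = 1100
20–39: 3214 * 0.946 = 3040
40–59: 4434 * 0.933 = 4137
60–79: 12092 * 0.94 = 11366
Giving 1100 / 3040 / 4137 / 11366.
Period 4:
Births: 3040 * 0.248 = 754
20–39: 1100 * 0.946 = 1041
40–59: 3040 * 0.933 = 2836
60–79: 4137 * 0.94 = 3889
Giving 754 / 1041 / 2836 / 3889.
Total after period 4: 754 + 1041 + 2836 + 3889 = 8520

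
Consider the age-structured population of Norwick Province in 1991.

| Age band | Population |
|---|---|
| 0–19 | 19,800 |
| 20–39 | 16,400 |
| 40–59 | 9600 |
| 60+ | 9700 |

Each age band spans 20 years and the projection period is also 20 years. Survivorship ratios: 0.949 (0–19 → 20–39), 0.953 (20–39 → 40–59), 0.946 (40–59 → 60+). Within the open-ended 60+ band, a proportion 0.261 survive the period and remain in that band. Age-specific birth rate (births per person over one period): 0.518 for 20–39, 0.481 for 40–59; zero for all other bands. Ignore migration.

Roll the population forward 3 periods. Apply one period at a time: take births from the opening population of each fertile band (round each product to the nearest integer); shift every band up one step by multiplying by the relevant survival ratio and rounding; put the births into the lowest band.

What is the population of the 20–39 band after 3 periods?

[period 1]
Births: 16400 × 0.518 = 8495 ; 9600 × 0.481 = 4618 ⇒ total 13113
20–39: 19800 × 0.949 = 18790
40–59: 16400 × 0.953 = 15629
60+: 9600 × 0.946 + 9700 × 0.261 = 9082 + 2532 = 11614
Population now: 0–19=13113, 20–39=18790, 40–59=15629, 60+=11614
[period 2]
Births: 18790 × 0.518 = 9733 ; 15629 × 0.481 = 7518 ⇒ total 17251
20–39: 13113 × 0.949 = 12444
40–59: 18790 × 0.953 = 17907
60+: 15629 × 0.946 + 11614 × 0.261 = 14785 + 3031 = 17816
Population now: 0–19=17251, 20–39=12444, 40–59=17907, 60+=17816
[period 3]
Births: 12444 × 0.518 = 6446 ; 17907 × 0.481 = 8613 ⇒ total 15059
20–39: 17251 × 0.949 = 16371
40–59: 12444 × 0.953 = 11859
60+: 17907 × 0.946 + 17816 × 0.261 = 16940 + 4650 = 21590
Population now: 0–19=15059, 20–39=16371, 40–59=11859, 60+=21590

16371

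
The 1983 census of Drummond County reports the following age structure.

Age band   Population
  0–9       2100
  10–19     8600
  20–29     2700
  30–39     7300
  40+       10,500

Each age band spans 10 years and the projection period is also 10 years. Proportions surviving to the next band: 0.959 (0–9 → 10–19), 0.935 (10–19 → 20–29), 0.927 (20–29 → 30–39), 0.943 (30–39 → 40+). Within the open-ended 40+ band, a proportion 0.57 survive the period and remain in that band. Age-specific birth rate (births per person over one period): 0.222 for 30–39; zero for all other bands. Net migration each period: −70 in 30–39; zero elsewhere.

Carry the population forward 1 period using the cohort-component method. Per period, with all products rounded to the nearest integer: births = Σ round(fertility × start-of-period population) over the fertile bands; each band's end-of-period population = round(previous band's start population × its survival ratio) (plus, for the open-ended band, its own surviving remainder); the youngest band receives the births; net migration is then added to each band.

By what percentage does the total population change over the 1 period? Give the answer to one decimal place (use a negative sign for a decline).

Numbering the bands 1..5 from youngest to oldest:
Period 1.
Births: 7300 × 0.222 = 1621
Band 2: 2100 × 0.959 = 2014
Band 3: 8600 × 0.935 = 8041
Band 4: 2700 × 0.927 = 2503
Band 5: 7300 × 0.943 + 10500 × 0.57 = 6884 + 5985 = 12869
Net migration: Band 4 − 70 → 2433
Giving 1621 / 2014 / 8041 / 2433 / 12869.
Total: 31200 → 26978; change = -4222; percentage change = -13.5%

-13.5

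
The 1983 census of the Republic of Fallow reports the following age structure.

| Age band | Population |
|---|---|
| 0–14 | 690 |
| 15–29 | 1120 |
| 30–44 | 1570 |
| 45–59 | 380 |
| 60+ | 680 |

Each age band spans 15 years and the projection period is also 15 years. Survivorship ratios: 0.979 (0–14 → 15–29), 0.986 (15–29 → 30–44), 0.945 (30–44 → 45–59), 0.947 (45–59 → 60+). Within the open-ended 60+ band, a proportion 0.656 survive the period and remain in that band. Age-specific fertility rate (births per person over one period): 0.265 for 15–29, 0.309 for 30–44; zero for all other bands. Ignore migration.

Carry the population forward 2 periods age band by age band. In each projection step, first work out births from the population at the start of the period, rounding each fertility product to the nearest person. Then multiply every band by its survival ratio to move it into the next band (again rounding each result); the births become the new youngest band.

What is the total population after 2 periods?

4930

Period 1:
Births: 1120 × 0.265 = 297 ; 1570 × 0.309 = 485 → 782
15–29: 690 × 0.979 = 676
30–44: 1120 × 0.986 = 1104
45–59: 1570 × 0.945 = 1484
60+: 380 × 0.947 + 680 × 0.656 = 360 + 446 = 806
Giving 782 / 676 / 1104 / 1484 / 806.
Period 2:
Births: 676 × 0.265 = 179 ; 1104 × 0.309 = 341 → 520
15–29: 782 × 0.979 = 766
30–44: 676 × 0.986 = 667
45–59: 1104 × 0.945 = 1043
60+: 1484 × 0.947 + 806 × 0.656 = 1405 + 529 = 1934
Giving 520 / 766 / 667 / 1043 / 1934.
Total after period 2: 520 + 766 + 667 + 1043 + 1934 = 4930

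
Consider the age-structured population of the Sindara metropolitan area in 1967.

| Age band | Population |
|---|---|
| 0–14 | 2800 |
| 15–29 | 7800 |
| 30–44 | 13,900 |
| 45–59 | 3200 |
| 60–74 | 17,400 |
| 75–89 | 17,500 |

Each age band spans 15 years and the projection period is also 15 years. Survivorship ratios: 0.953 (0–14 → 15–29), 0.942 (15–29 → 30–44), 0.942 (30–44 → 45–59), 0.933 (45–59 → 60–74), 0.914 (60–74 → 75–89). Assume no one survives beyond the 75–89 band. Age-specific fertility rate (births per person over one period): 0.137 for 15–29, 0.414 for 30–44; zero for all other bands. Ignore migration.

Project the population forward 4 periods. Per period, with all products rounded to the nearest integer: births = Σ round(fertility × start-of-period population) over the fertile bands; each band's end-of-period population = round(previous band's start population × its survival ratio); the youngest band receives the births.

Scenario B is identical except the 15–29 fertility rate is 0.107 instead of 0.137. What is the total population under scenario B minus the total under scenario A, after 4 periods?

Call the groups 1 to 6, youngest first.
Period 1:
Births: 7800 × 0.137 = 1069 ; 13900 × 0.414 = 5755 → total 6824
Group 2: 2800 × 0.953 = 2668
Group 3: 7800 × 0.942 = 7348
Group 4: 13900 × 0.942 = 13094
Group 5: 3200 × 0.933 = 2986
Group 6: 17400 × 0.914 = 15904
Giving 6824 / 2668 / 7348 / 13094 / 2986 / 15904.
Period 2:
Births: 2668 × 0.137 = 366 ; 7348 × 0.414 = 3042 → total 3408
Group 2: 6824 × 0.953 = 6503
Group 3: 2668 × 0.942 = 2513
Group 4: 7348 × 0.942 = 6922
Group 5: 13094 × 0.933 = 12217
Group 6: 2986 × 0.914 = 2729
Giving 3408 / 6503 / 2513 / 6922 / 12217 / 2729.
Period 3:
Births: 6503 × 0.137 = 891 ; 2513 × 0.414 = 1040 → total 1931
Group 2: 3408 × 0.953 = 3248
Group 3: 6503 × 0.942 = 6126
Group 4: 2513 × 0.942 = 2367
Group 5: 6922 × 0.933 = 6458
Group 6: 12217 × 0.914 = 11166
Giving 1931 / 3248 / 6126 / 2367 / 6458 / 11166.
Period 4:
Births: 3248 × 0.137 = 445 ; 6126 × 0.414 = 2536 → total 2981
Group 2: 1931 × 0.953 = 1840
Group 3: 3248 × 0.942 = 3060
Group 4: 6126 × 0.942 = 5771
Group 5: 2367 × 0.933 = 2208
Group 6: 6458 × 0.914 = 5903
Giving 2981 / 1840 / 3060 / 5771 / 2208 / 5903.
Scenario A total after 4 periods: 21763
Scenario B projection —
Period 1:
Births: 7800 × 0.107 = 835 ; 13900 × 0.414 = 5755 → total 6590
Group 2: 2800 × 0.953 = 2668
Group 3: 7800 × 0.942 = 7348
Group 4: 13900 × 0.942 = 13094
Group 5: 3200 × 0.933 = 2986
Group 6: 17400 × 0.914 = 15904
Giving 6590 / 2668 / 7348 / 13094 / 2986 / 15904.
Period 2:
Births: 2668 × 0.107 = 285 ; 7348 × 0.414 = 3042 → total 3327
Group 2: 6590 × 0.953 = 6280
Group 3: 2668 × 0.942 = 2513
Group 4: 7348 × 0.942 = 6922
Group 5: 13094 × 0.933 = 12217
Group 6: 2986 × 0.914 = 2729
Giving 3327 / 6280 / 2513 / 6922 / 12217 / 2729.
Period 3:
Births: 6280 × 0.107 = 672 ; 2513 × 0.414 = 1040 → total 1712
Group 2: 3327 × 0.953 = 3171
Group 3: 6280 × 0.942 = 5916
Group 4: 2513 × 0.942 = 2367
Group 5: 6922 × 0.933 = 6458
Group 6: 12217 × 0.914 = 11166
Giving 1712 / 3171 / 5916 / 2367 / 6458 / 11166.
Period 4:
Births: 3171 × 0.107 = 339 ; 5916 × 0.414 = 2449 → total 2788
Group 2: 1712 × 0.953 = 1632
Group 3: 3171 × 0.942 = 2987
Group 4: 5916 × 0.942 = 5573
Group 5: 2367 × 0.933 = 2208
Group 6: 6458 × 0.914 = 5903
Giving 2788 / 1632 / 2987 / 5573 / 2208 / 5903.
Scenario B total after 4 periods: 21091
Difference B − A = 21091 − 21763 = -672

-672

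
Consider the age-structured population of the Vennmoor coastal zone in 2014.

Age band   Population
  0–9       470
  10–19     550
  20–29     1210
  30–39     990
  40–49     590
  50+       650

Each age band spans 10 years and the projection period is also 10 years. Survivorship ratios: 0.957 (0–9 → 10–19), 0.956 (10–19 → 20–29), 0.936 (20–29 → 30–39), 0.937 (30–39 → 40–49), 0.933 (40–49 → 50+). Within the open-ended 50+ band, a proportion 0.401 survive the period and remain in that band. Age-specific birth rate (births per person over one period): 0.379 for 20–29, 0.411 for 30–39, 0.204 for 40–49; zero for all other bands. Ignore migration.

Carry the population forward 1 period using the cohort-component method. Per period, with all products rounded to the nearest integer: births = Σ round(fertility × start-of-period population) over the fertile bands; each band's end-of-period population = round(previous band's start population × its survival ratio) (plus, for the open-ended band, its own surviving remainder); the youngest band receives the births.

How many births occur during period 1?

Let band 1 be 0–9 through band 6 = 50+.
Period 1.
Births: 1210 × 0.379 = 459  |  990 × 0.411 = 407  |  590 × 0.204 = 120 → 986
Band 2: 470 × 0.957 = 450
Band 3: 550 × 0.956 = 526
Band 4: 1210 × 0.936 = 1133
Band 5: 990 × 0.937 = 928
Band 6: 590 × 0.933 + 650 × 0.401 = 550 + 261 = 811
→ [986, 450, 526, 1133, 928, 811]

986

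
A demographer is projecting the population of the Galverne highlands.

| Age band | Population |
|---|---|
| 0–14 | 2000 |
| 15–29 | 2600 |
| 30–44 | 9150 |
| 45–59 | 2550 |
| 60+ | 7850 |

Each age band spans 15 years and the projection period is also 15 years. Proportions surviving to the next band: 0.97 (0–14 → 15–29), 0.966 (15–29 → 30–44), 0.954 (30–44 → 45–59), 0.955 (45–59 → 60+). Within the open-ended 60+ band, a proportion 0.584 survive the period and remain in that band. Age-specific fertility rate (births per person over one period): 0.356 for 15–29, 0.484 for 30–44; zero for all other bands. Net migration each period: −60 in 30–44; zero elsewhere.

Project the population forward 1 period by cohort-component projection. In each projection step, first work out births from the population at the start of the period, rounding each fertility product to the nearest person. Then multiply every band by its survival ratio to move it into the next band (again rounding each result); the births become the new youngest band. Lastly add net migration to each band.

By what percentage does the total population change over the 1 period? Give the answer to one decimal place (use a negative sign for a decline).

5.6

Call the groups 1 to 5, youngest first.
[period 1]
Births: 2600 × 0.356 = 926  |  9150 × 0.484 = 4429 — total 5355
Group 2: 2000 × 0.97 = 1940
Group 3: 2600 × 0.966 = 2512
Group 4: 9150 × 0.954 = 8729
Group 5: 2550 × 0.955 + 7850 × 0.584 = 2435 + 4584 = 7019
Net migration: Group 3 − 60 → 2452
Giving 5355 / 1940 / 2452 / 8729 / 7019.
Total: 24150 → 25495; change = 1345; percentage change = 5.6%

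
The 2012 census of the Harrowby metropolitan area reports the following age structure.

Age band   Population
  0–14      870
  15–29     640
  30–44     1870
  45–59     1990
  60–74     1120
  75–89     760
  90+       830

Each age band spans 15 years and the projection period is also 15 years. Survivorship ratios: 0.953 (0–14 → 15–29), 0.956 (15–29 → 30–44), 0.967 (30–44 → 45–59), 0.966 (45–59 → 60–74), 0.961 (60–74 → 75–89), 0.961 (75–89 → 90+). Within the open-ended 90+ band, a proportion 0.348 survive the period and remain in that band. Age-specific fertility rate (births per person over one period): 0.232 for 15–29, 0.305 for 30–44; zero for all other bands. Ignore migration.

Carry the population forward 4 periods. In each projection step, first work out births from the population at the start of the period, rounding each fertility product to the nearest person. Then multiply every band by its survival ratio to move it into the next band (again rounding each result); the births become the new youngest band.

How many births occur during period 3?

401

After projecting period 1:
Births: 640 * 0.232 = 148 ; 1870 * 0.305 = 570 — total 718
15–29: 870 * 0.953 = 829
30–44: 640 * 0.956 = 612
45–59: 1870 * 0.967 = 1808
60–74: 1990 * 0.966 = 1922
75–89: 1120 * 0.961 = 1076
90+: 760 * 0.961 + 830 * 0.348 = 730 + 289 = 1019
Giving 718 / 829 / 612 / 1808 / 1922 / 1076 / 1019.
After projecting period 2:
Births: 829 * 0.232 = 192 ; 612 * 0.305 = 187 — total 379
15–29: 718 * 0.953 = 684
30–44: 829 * 0.956 = 793
45–59: 612 * 0.967 = 592
60–74: 1808 * 0.966 = 1747
75–89: 1922 * 0.961 = 1847
90+: 1076 * 0.961 + 1019 * 0.348 = 1034 + 355 = 1389
Giving 379 / 684 / 793 / 592 / 1747 / 1847 / 1389.
After projecting period 3:
Births: 684 * 0.232 = 159 ; 793 * 0.305 = 242 — total 401
15–29: 379 * 0.953 = 361
30–44: 684 * 0.956 = 654
45–59: 793 * 0.967 = 767
60–74: 592 * 0.966 = 572
75–89: 1747 * 0.961 = 1679
90+: 1847 * 0.961 + 1389 * 0.348 = 1775 + 483 = 2258
Giving 401 / 361 / 654 / 767 / 572 / 1679 / 2258.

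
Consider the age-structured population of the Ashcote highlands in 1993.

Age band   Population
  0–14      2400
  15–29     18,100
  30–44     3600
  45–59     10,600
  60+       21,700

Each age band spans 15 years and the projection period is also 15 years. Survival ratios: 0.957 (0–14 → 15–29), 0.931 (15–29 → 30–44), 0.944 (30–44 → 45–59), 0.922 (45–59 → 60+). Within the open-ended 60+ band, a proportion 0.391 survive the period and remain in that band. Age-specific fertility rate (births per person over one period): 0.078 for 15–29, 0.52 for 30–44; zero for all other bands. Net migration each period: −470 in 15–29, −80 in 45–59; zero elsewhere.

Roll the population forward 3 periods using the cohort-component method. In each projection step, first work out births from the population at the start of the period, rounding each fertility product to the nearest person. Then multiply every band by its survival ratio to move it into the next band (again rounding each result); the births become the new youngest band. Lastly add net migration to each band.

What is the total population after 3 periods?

31740

Call the groups 1 to 5, youngest first.
— Period 1 —
Births: 18100 * 0.078 = 1412 ; 3600 * 0.52 = 1872 — total 3284
Group 2: 2400 * 0.957 = 2297
Group 3: 18100 * 0.931 = 16851
Group 4: 3600 * 0.944 = 3398
Group 5: 10600 * 0.922 + 21700 * 0.391 = 9773 + 8485 = 18258
Net migration: Group 2 − 470 → 1827; Group 4 − 80 → 3318
→ [3284, 1827, 16851, 3318, 18258]
— Period 2 —
Births: 1827 * 0.078 = 143 ; 16851 * 0.52 = 8763 — total 8906
Group 2: 3284 * 0.957 = 3143
Group 3: 1827 * 0.931 = 1701
Group 4: 16851 * 0.944 = 15907
Group 5: 3318 * 0.922 + 18258 * 0.391 = 3059 + 7139 = 10198
Net migration: Group 2 − 470 → 2673; Group 4 − 80 → 15827
→ [8906, 2673, 1701, 15827, 10198]
— Period 3 —
Births: 2673 * 0.078 = 208 ; 1701 * 0.52 = 885 — total 1093
Group 2: 8906 * 0.957 = 8523
Group 3: 2673 * 0.931 = 2489
Group 4: 1701 * 0.944 = 1606
Group 5: 15827 * 0.922 + 10198 * 0.391 = 14592 + 3987 = 18579
Net migration: Group 2 − 470 → 8053; Group 4 − 80 → 1526
→ [1093, 8053, 2489, 1526, 18579]
Total after period 3: 1093 + 8053 + 2489 + 1526 + 18579 = 31740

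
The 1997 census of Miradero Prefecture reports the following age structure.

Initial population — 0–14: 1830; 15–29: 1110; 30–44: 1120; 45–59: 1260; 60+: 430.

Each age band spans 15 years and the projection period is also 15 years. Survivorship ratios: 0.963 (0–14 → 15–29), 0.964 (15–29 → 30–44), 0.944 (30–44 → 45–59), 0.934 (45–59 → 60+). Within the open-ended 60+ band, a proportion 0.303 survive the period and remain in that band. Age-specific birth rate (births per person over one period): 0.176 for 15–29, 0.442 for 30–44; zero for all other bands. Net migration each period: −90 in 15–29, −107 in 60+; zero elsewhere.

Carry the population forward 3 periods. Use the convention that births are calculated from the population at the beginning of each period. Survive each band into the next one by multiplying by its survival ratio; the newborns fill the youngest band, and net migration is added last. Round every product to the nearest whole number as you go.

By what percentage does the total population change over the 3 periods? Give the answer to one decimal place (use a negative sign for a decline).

Numbering the groups 1..5 from youngest to oldest:
After projecting period 1:
Births: 1110 × 0.176 = 195 ; 1120 × 0.442 = 495 → total 690
Group 2: 1830 × 0.963 = 1762
Group 3: 1110 × 0.964 = 1070
Group 4: 1120 × 0.944 = 1057
Group 5: 1260 × 0.934 + 430 × 0.303 = 1177 + 130 = 1307
Net migration: Group 2 − 90 → 1672; Group 5 − 107 → 1200
Giving 690 / 1672 / 1070 / 1057 / 1200.
After projecting period 2:
Births: 1672 × 0.176 = 294 ; 1070 × 0.442 = 473 → total 767
Group 2: 690 × 0.963 = 664
Group 3: 1672 × 0.964 = 1612
Group 4: 1070 × 0.944 = 1010
Group 5: 1057 × 0.934 + 1200 × 0.303 = 987 + 364 = 1351
Net migration: Group 2 − 90 → 574; Group 5 − 107 → 1244
Giving 767 / 574 / 1612 / 1010 / 1244.
After projecting period 3:
Births: 574 × 0.176 = 101 ; 1612 × 0.442 = 713 → total 814
Group 2: 767 × 0.963 = 739
Group 3: 574 × 0.964 = 553
Group 4: 1612 × 0.944 = 1522
Group 5: 1010 × 0.934 + 1244 × 0.303 = 943 + 377 = 1320
Net migration: Group 2 − 90 → 649; Group 5 − 107 → 1213
Giving 814 / 649 / 553 / 1522 / 1213.
Total: 5750 → 4751; change = -999; percentage change = -17.4%

-17.4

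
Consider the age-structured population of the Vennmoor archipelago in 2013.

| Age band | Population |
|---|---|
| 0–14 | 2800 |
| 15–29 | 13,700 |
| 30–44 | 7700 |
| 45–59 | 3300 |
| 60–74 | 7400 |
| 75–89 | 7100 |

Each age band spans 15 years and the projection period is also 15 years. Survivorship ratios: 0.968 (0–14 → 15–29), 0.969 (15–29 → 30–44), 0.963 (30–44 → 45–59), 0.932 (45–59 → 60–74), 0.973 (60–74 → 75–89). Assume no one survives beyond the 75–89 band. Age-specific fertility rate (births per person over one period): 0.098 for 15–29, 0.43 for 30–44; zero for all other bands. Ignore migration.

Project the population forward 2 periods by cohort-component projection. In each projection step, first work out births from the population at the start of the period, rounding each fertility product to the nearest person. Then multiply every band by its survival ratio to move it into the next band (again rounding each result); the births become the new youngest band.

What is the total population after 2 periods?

35793

— Period 1 —
Births: 13700 × 0.098 = 1343, 7700 × 0.43 = 3311 — total 4654
15–29: 2800 × 0.968 = 2710
30–44: 13700 × 0.969 = 13275
45–59: 7700 × 0.963 = 7415
60–74: 3300 × 0.932 = 3076
75–89: 7400 × 0.973 = 7200
End of period: [4654, 2710, 13275, 7415, 3076, 7200]
— Period 2 —
Births: 2710 × 0.098 = 266, 13275 × 0.43 = 5708 — total 5974
15–29: 4654 × 0.968 = 4505
30–44: 2710 × 0.969 = 2626
45–59: 13275 × 0.963 = 12784
60–74: 7415 × 0.932 = 6911
75–89: 3076 × 0.973 = 2993
End of period: [5974, 4505, 2626, 12784, 6911, 2993]
Total after period 2: 5974 + 4505 + 2626 + 12784 + 6911 + 2993 = 35793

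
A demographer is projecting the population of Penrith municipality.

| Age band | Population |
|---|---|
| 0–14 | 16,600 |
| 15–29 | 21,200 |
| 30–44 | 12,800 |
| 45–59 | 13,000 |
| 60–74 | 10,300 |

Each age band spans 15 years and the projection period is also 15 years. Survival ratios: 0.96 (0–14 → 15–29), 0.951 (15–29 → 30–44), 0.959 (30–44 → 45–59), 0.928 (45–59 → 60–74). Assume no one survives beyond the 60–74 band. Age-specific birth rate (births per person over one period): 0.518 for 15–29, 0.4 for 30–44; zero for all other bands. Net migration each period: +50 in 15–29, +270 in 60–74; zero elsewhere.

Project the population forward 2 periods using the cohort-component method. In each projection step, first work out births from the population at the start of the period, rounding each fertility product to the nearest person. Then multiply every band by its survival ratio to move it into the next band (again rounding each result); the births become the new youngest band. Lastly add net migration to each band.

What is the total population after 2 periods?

Call the bands 1 to 5, youngest first.
[period 1]
Births: 21200 × 0.518 = 10982 ; 12800 × 0.4 = 5120 — total 16102
Band 2: 16600 × 0.96 = 15936
Band 3: 21200 × 0.951 = 20161
Band 4: 12800 × 0.959 = 12275
Band 5: 13000 × 0.928 = 12064
Net migration: Band 2 + 50 → 15986; Band 5 + 270 → 12334
End of period: [16102, 15986, 20161, 12275, 12334]
[period 2]
Births: 15986 × 0.518 = 8281 ; 20161 × 0.4 = 8064 — total 16345
Band 2: 16102 × 0.96 = 15458
Band 3: 15986 × 0.951 = 15203
Band 4: 20161 × 0.959 = 19334
Band 5: 12275 × 0.928 = 11391
Net migration: Band 2 + 50 → 15508; Band 5 + 270 → 11661
End of period: [16345, 15508, 15203, 19334, 11661]
Total after period 2: 16345 + 15508 + 15203 + 19334 + 11661 = 78051

78051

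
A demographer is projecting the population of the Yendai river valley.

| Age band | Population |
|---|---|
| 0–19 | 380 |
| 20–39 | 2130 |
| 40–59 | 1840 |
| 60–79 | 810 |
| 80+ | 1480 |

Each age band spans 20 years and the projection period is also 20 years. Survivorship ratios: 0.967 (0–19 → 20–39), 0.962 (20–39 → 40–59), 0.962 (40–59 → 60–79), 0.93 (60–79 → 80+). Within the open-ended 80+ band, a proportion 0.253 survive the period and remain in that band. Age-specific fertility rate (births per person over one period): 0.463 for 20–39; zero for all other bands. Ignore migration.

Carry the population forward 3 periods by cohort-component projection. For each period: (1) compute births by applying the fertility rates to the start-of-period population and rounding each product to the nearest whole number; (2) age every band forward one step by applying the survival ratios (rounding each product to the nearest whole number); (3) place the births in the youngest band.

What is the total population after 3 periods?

After projecting period 1:
Births: 2130 × 0.463 = 986
20–39: 380 × 0.967 = 367
40–59: 2130 × 0.962 = 2049
60–79: 1840 × 0.962 = 1770
80+: 810 × 0.93 + 1480 × 0.253 = 753 + 374 = 1127
→ [986, 367, 2049, 1770, 1127]
After projecting period 2:
Births: 367 × 0.463 = 170
20–39: 986 × 0.967 = 953
40–59: 367 × 0.962 = 353
60–79: 2049 × 0.962 = 1971
80+: 1770 × 0.93 + 1127 × 0.253 = 1646 + 285 = 1931
→ [170, 953, 353, 1971, 1931]
After projecting period 3:
Births: 953 × 0.463 = 441
20–39: 170 × 0.967 = 164
40–59: 953 × 0.962 = 917
60–79: 353 × 0.962 = 340
80+: 1971 × 0.93 + 1931 × 0.253 = 1833 + 489 = 2322
→ [441, 164, 917, 340, 2322]
Total after period 3: 441 + 164 + 917 + 340 + 2322 = 4184

4184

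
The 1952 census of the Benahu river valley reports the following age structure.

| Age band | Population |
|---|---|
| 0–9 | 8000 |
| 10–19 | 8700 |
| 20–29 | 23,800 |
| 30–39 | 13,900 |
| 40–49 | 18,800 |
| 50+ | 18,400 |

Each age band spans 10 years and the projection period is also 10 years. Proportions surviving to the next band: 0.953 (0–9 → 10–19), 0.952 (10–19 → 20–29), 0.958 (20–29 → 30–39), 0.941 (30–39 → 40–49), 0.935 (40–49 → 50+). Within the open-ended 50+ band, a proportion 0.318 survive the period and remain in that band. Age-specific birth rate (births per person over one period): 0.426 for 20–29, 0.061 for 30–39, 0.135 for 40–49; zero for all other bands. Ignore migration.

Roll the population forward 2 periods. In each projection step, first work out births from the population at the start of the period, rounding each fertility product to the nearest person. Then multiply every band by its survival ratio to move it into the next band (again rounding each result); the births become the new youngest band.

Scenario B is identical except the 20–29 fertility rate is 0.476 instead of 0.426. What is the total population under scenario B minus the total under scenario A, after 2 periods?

(Bands numbered youngest = 1 to oldest = 6.)
[period 1]
Births: 23800 × 0.426 = 10139  |  13900 × 0.061 = 848  |  18800 × 0.135 = 2538 → total 13525
Band 2: 8000 × 0.953 = 7624
Band 3: 8700 × 0.952 = 8282
Band 4: 23800 × 0.958 = 22800
Band 5: 13900 × 0.941 = 13080
Band 6: 18800 × 0.935 + 18400 × 0.318 = 17578 + 5851 = 23429
End of period: [13525, 7624, 8282, 22800, 13080, 23429]
[period 2]
Births: 8282 × 0.426 = 3528  |  22800 × 0.061 = 1391  |  13080 × 0.135 = 1766 → total 6685
Band 2: 13525 × 0.953 = 12889
Band 3: 7624 × 0.952 = 7258
Band 4: 8282 × 0.958 = 7934
Band 5: 22800 × 0.941 = 21455
Band 6: 13080 × 0.935 + 23429 × 0.318 = 12230 + 7450 = 19680
End of period: [6685, 12889, 7258, 7934, 21455, 19680]
Scenario A total after 2 periods: 75901
Scenario B projection —
[period 1]
Births: 23800 × 0.476 = 11329  |  13900 × 0.061 = 848  |  18800 × 0.135 = 2538 → total 14715
Band 2: 8000 × 0.953 = 7624
Band 3: 8700 × 0.952 = 8282
Band 4: 23800 × 0.958 = 22800
Band 5: 13900 × 0.941 = 13080
Band 6: 18800 × 0.935 + 18400 × 0.318 = 17578 + 5851 = 23429
End of period: [14715, 7624, 8282, 22800, 13080, 23429]
[period 2]
Births: 8282 × 0.476 = 3942  |  22800 × 0.061 = 1391  |  13080 × 0.135 = 1766 → total 7099
Band 2: 14715 × 0.953 = 14023
Band 3: 7624 × 0.952 = 7258
Band 4: 8282 × 0.958 = 7934
Band 5: 22800 × 0.941 = 21455
Band 6: 13080 × 0.935 + 23429 × 0.318 = 12230 + 7450 = 19680
End of period: [7099, 14023, 7258, 7934, 21455, 19680]
Scenario B total after 2 periods: 77449
Difference B − A = 77449 − 75901 = 1548

1548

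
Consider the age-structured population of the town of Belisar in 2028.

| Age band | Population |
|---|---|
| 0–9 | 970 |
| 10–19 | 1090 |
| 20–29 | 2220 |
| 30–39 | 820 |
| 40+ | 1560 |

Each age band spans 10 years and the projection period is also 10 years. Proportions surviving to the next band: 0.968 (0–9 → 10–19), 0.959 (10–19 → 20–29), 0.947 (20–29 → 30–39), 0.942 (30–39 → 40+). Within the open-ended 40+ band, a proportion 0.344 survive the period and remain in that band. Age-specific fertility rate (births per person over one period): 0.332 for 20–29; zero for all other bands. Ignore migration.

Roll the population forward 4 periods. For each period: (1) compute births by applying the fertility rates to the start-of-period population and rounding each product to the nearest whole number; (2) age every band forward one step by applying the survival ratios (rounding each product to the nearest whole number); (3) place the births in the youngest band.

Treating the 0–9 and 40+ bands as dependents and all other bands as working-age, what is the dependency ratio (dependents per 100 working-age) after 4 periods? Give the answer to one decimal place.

130.3

Numbering the groups 1..5 from youngest to oldest:
Period 1:
Births: 2220 × 0.332 = 737
Group 2: 970 × 0.968 = 939
Group 3: 1090 × 0.959 = 1045
Group 4: 2220 × 0.947 = 2102
Group 5: 820 × 0.942 + 1560 × 0.344 = 772 + 537 = 1309
Giving 737 / 939 / 1045 / 2102 / 1309.
Period 2:
Births: 1045 × 0.332 = 347
Group 2: 737 × 0.968 = 713
Group 3: 939 × 0.959 = 901
Group 4: 1045 × 0.947 = 990
Group 5: 2102 × 0.942 + 1309 × 0.344 = 1980 + 450 = 2430
Giving 347 / 713 / 901 / 990 / 2430.
Period 3:
Births: 901 × 0.332 = 299
Group 2: 347 × 0.968 = 336
Group 3: 713 × 0.959 = 684
Group 4: 901 × 0.947 = 853
Group 5: 990 × 0.942 + 2430 × 0.344 = 933 + 836 = 1769
Giving 299 / 336 / 684 / 853 / 1769.
Period 4:
Births: 684 × 0.332 = 227
Group 2: 299 × 0.968 = 289
Group 3: 336 × 0.959 = 322
Group 4: 684 × 0.947 = 648
Group 5: 853 × 0.942 + 1769 × 0.344 = 804 + 609 = 1413
Giving 227 / 289 / 322 / 648 / 1413.
Dependents (band 0–9 + band 40+) = 227 + 1413 = 1640; working-age = 1259; ratio = 1640/1259 × 100 = 130.3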